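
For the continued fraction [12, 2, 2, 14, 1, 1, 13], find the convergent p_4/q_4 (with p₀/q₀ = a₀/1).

Using pₖ = aₖpₖ₋₁ + pₖ₋₂, qₖ = aₖqₖ₋₁ + qₖ₋₂ (with p₋₁=1, p₋₂=0, q₋₁=0, q₋₂=1):
  k=0: a=12, p=12, q=1
  k=1: a=2, p=25, q=2
  k=2: a=2, p=62, q=5
  k=3: a=14, p=893, q=72
  k=4: a=1, p=955, q=77

955/77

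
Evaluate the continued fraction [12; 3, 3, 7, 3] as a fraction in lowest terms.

2817/229

Using pₖ = aₖpₖ₋₁ + pₖ₋₂ and qₖ = aₖqₖ₋₁ + qₖ₋₂:
  k=0: a=12, p=12, q=1
  k=1: a=3, p=37, q=3
  k=2: a=3, p=123, q=10
  k=3: a=7, p=898, q=73
  k=4: a=3, p=2817, q=229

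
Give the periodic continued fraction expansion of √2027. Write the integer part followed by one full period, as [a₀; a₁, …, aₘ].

a₀ = ⌊√2027⌋ = 45.
With m₀=0, d₀=1 and mₖ₊₁ = dₖaₖ − mₖ, dₖ₊₁ = (n − mₖ₊₁²)/dₖ, aₖ₊₁ = ⌊(a₀+mₖ₊₁)/dₖ₊₁⌋:
  k=1: m=45, d=2, a=45
  k=2: m=45, d=1, a=90
d=1 and a=2a₀=90 at k=2, so the next step gives (m, d) = (45, 2) again — its k=1 value — and the period has length 2.

[45; 45, 90]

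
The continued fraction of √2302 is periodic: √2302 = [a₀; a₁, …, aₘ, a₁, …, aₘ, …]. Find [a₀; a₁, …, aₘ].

a₀ = ⌊√2302⌋ = 47.
With m₀=0, d₀=1 and mₖ₊₁ = dₖaₖ − mₖ, dₖ₊₁ = (n − mₖ₊₁²)/dₖ, aₖ₊₁ = ⌊(a₀+mₖ₊₁)/dₖ₊₁⌋:
  k=1: m=47, d=93, a=1
  k=2: m=46, d=2, a=46
  k=3: m=46, d=93, a=1
  k=4: m=47, d=1, a=94
d=1 and a=2a₀=94 at k=4, so the next step gives (m, d) = (47, 93) again — its k=1 value — and the period has length 4.

[47; 1, 46, 1, 94]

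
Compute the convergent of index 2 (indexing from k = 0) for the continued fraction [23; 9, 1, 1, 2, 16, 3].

Using pₖ = aₖpₖ₋₁ + pₖ₋₂, qₖ = aₖqₖ₋₁ + qₖ₋₂ (with p₋₁=1, p₋₂=0, q₋₁=0, q₋₂=1):
  k=0: a=23, p=23, q=1
  k=1: a=9, p=208, q=9
  k=2: a=1, p=231, q=10

231/10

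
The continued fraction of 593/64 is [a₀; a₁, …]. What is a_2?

593 = 9·64 + 17   →  a_0 = 9
64 = 3·17 + 13   →  a_1 = 3
17 = 1·13 + 4   →  a_2 = 1

1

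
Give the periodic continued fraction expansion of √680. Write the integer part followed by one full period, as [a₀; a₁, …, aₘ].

[26; 13, 52]

a₀ = ⌊√680⌋ = 26.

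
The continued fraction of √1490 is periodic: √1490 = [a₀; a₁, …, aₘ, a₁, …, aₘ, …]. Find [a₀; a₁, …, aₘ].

[38; 1, 1, 1, 1, 76]

a₀ = ⌊√1490⌋ = 38.
With m₀=0, d₀=1 and mₖ₊₁ = dₖaₖ − mₖ, dₖ₊₁ = (n − mₖ₊₁²)/dₖ, aₖ₊₁ = ⌊(a₀+mₖ₊₁)/dₖ₊₁⌋:
  k=1: m=38, d=46, a=1
  k=2: m=8, d=31, a=1
  k=3: m=23, d=31, a=1
  k=4: m=8, d=46, a=1
  k=5: m=38, d=1, a=76
d=1 and a=2a₀=76 at k=5, so the next step gives (m, d) = (38, 46) again — its k=1 value — and the period has length 5.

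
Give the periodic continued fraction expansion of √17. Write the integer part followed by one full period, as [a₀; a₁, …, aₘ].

a₀ = ⌊√17⌋ = 4.
With m₀=0, d₀=1 and mₖ₊₁ = dₖaₖ − mₖ, dₖ₊₁ = (n − mₖ₊₁²)/dₖ, aₖ₊₁ = ⌊(a₀+mₖ₊₁)/dₖ₊₁⌋:
  k=1: m=4, d=1, a=8
d=1 and a=2a₀=8 at k=1, so the next step gives (m, d) = (4, 1) again — its k=1 value — and the period has length 1.

[4; 8]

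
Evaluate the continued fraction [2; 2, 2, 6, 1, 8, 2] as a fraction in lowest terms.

1667/693

Fold from the inside: start with 2/1.
  8 + 1/2 = 17/2
  1 + 2/17 = 19/17
  6 + 17/19 = 131/19
  2 + 19/131 = 281/131
  2 + 131/281 = 693/281
  2 + 281/693 = 1667/693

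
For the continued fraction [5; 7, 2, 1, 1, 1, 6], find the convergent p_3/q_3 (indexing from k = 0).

113/22

Using pₖ = aₖpₖ₋₁ + pₖ₋₂, qₖ = aₖqₖ₋₁ + qₖ₋₂ (with p₋₁=1, p₋₂=0, q₋₁=0, q₋₂=1):
  k=0: a=5, p=5, q=1
  k=1: a=7, p=36, q=7
  k=2: a=2, p=77, q=15
  k=3: a=1, p=113, q=22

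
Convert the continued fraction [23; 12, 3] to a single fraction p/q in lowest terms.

854/37

Using pₖ = aₖpₖ₋₁ + pₖ₋₂ and qₖ = aₖqₖ₋₁ + qₖ₋₂:
  k=0: a=23, p=23, q=1
  k=1: a=12, p=277, q=12
  k=2: a=3, p=854, q=37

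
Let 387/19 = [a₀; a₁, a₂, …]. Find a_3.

2

387 = 20·19 + 7   →  a_0 = 20
19 = 2·7 + 5   →  a_1 = 2
7 = 1·5 + 2   →  a_2 = 1
5 = 2·2 + 1   →  a_3 = 2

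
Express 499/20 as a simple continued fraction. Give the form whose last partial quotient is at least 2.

499 = 24×20 + 19
20 = 1×19 + 1
19 = 19×1 + 0  (stop)
So 499/20 = [24; 1, 19].

[24; 1, 19]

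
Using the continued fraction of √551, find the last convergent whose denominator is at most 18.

399/17

√551 = [23; 2, 8, 1, 8, 2, 46, …] (period length 6).
Convergents:
  p_0/q_0 = 23/1
  p_1/q_1 = 47/2
  p_2/q_2 = 399/17
  p_3/q_3 = 446/19
q_2 = 17 ≤ 18 < 19 = q_3, so the answer is 399/17.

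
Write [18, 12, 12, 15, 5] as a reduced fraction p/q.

Fold from the inside: start with 5/1.
  15 + 1/5 = 76/5
  12 + 5/76 = 917/76
  12 + 76/917 = 11080/917
  18 + 917/11080 = 200357/11080

200357/11080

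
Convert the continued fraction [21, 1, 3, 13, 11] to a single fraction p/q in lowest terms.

Using pₖ = aₖpₖ₋₁ + pₖ₋₂ and qₖ = aₖqₖ₋₁ + qₖ₋₂:
  k=0: a=21, p=21, q=1
  k=1: a=1, p=22, q=1
  k=2: a=3, p=87, q=4
  k=3: a=13, p=1153, q=53
  k=4: a=11, p=12770, q=587

12770/587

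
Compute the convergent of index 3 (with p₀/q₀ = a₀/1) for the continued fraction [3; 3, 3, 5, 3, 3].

Using pₖ = aₖpₖ₋₁ + pₖ₋₂, qₖ = aₖqₖ₋₁ + qₖ₋₂ (with p₋₁=1, p₋₂=0, q₋₁=0, q₋₂=1):
  k=0: a=3, p=3, q=1
  k=1: a=3, p=10, q=3
  k=2: a=3, p=33, q=10
  k=3: a=5, p=175, q=53

175/53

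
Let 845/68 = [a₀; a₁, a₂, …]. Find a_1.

845 = 12·68 + 29   →  a_0 = 12
68 = 2·29 + 10   →  a_1 = 2

2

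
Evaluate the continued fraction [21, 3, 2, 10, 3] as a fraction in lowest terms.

4811/226

Using pₖ = aₖpₖ₋₁ + pₖ₋₂ and qₖ = aₖqₖ₋₁ + qₖ₋₂:
  k=0: a=21, p=21, q=1
  k=1: a=3, p=64, q=3
  k=2: a=2, p=149, q=7
  k=3: a=10, p=1554, q=73
  k=4: a=3, p=4811, q=226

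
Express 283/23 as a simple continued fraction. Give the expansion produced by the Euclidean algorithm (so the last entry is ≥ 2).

283 = 12*23 + 7
23 = 3*7 + 2
7 = 3*2 + 1
2 = 2*1 + 0  (stop)
So 283/23 = [12; 3, 3, 2].

[12; 3, 3, 2]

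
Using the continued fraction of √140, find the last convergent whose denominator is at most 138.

√140 = [11; 1, 4, 1, 22, …] (period length 4).
Convergents:
  p_0/q_0 = 11/1
  p_1/q_1 = 12/1
  p_2/q_2 = 59/5
  p_3/q_3 = 71/6
  p_4/q_4 = 1621/137
  p_5/q_5 = 1692/143
q_4 = 137 ≤ 138 < 143 = q_5, so the answer is 1621/137.

1621/137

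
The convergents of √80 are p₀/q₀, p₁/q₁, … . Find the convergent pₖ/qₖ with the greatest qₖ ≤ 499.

√80 = [8; 1, 16, …] (period length 2).
Convergents:
  p_0/q_0 = 8/1
  p_1/q_1 = 9/1
  p_2/q_2 = 152/17
  p_3/q_3 = 161/18
  p_4/q_4 = 2728/305
  p_5/q_5 = 2889/323
  p_6/q_6 = 48952/5473
q_5 = 323 ≤ 499 < 5473 = q_6, so the answer is 2889/323.

2889/323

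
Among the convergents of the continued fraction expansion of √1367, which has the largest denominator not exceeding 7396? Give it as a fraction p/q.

101195/2737

√1367 = [36; 1, 35, 1, 72, …] (period length 4).
Convergents:
  p_0/q_0 = 36/1
  p_1/q_1 = 37/1
  p_2/q_2 = 1331/36
  p_3/q_3 = 1368/37
  p_4/q_4 = 99827/2700
  p_5/q_5 = 101195/2737
  p_6/q_6 = 3641652/98495
q_5 = 2737 ≤ 7396 < 98495 = q_6, so the answer is 101195/2737.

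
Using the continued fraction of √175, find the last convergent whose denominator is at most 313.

2024/153

√175 = [13; 4, 2, 1, 2, 4, 26, …] (period length 6).
Convergents:
  p_0/q_0 = 13/1
  p_1/q_1 = 53/4
  p_2/q_2 = 119/9
  p_3/q_3 = 172/13
  p_4/q_4 = 463/35
  p_5/q_5 = 2024/153
  p_6/q_6 = 53087/4013
q_5 = 153 ≤ 313 < 4013 = q_6, so the answer is 2024/153.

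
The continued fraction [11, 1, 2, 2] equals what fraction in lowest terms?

Using pₖ = aₖpₖ₋₁ + pₖ₋₂ and qₖ = aₖqₖ₋₁ + qₖ₋₂:
  k=0: a=11, p=11, q=1
  k=1: a=1, p=12, q=1
  k=2: a=2, p=35, q=3
  k=3: a=2, p=82, q=7

82/7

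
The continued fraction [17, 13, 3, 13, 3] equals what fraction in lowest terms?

Fold from the inside: start with 3/1.
  13 + 1/3 = 40/3
  3 + 3/40 = 123/40
  13 + 40/123 = 1639/123
  17 + 123/1639 = 27986/1639

27986/1639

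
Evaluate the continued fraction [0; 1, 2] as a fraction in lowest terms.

Fold from the inside: start with 2/1.
  1 + 1/2 = 3/2
  0 + 2/3 = 2/3

2/3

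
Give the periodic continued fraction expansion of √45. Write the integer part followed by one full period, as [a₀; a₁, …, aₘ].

a₀ = ⌊√45⌋ = 6.
With m₀=0, d₀=1 and mₖ₊₁ = dₖaₖ − mₖ, dₖ₊₁ = (n − mₖ₊₁²)/dₖ, aₖ₊₁ = ⌊(a₀+mₖ₊₁)/dₖ₊₁⌋:
  k=1: m=6, d=9, a=1
  k=2: m=3, d=4, a=2
  k=3: m=5, d=5, a=2
  k=4: m=5, d=4, a=2
  k=5: m=3, d=9, a=1
  k=6: m=6, d=1, a=12
d=1 and a=2a₀=12 at k=6, so the next step gives (m, d) = (6, 9) again — its k=1 value — and the period has length 6.

[6; 1, 2, 2, 2, 1, 12]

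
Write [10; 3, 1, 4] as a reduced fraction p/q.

195/19

Using pₖ = aₖpₖ₋₁ + pₖ₋₂ and qₖ = aₖqₖ₋₁ + qₖ₋₂:
  k=0: a=10, p=10, q=1
  k=1: a=3, p=31, q=3
  k=2: a=1, p=41, q=4
  k=3: a=4, p=195, q=19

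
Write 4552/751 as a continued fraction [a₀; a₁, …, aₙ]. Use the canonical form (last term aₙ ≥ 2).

4552 = 6×751 + 46
751 = 16×46 + 15
46 = 3×15 + 1
15 = 15×1 + 0  (stop)
So 4552/751 = [6; 16, 3, 15].

[6; 16, 3, 15]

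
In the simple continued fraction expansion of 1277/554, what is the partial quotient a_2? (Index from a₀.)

3

1277 = 2·554 + 169   →  a_0 = 2
554 = 3·169 + 47   →  a_1 = 3
169 = 3·47 + 28   →  a_2 = 3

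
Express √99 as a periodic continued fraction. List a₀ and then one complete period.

a₀ = ⌊√99⌋ = 9.
With m₀=0, d₀=1 and mₖ₊₁ = dₖaₖ − mₖ, dₖ₊₁ = (n − mₖ₊₁²)/dₖ, aₖ₊₁ = ⌊(a₀+mₖ₊₁)/dₖ₊₁⌋:
  k=1: m=9, d=18, a=1
  k=2: m=9, d=1, a=18
d=1 and a=2a₀=18 at k=2, so the next step gives (m, d) = (9, 18) again — its k=1 value — and the period has length 2.

[9; 1, 18]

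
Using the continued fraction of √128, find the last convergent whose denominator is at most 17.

√128 = [11; 3, 5, 3, 22, …] (period length 4).
Convergents:
  p_0/q_0 = 11/1
  p_1/q_1 = 34/3
  p_2/q_2 = 181/16
  p_3/q_3 = 577/51
q_2 = 16 ≤ 17 < 51 = q_3, so the answer is 181/16.

181/16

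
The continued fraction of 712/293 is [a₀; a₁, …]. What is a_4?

712 = 2·293 + 126   →  a_0 = 2
293 = 2·126 + 41   →  a_1 = 2
126 = 3·41 + 3   →  a_2 = 3
41 = 13·3 + 2   →  a_3 = 13
3 = 1·2 + 1   →  a_4 = 1

1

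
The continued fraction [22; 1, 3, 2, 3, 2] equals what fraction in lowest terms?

Fold from the inside: start with 2/1.
  3 + 1/2 = 7/2
  2 + 2/7 = 16/7
  3 + 7/16 = 55/16
  1 + 16/55 = 71/55
  22 + 55/71 = 1617/71

1617/71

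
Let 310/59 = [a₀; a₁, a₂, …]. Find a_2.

310 = 5·59 + 15   →  a_0 = 5
59 = 3·15 + 14   →  a_1 = 3
15 = 1·14 + 1   →  a_2 = 1

1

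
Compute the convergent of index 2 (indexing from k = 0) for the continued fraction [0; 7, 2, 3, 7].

Using pₖ = aₖpₖ₋₁ + pₖ₋₂, qₖ = aₖqₖ₋₁ + qₖ₋₂ (with p₋₁=1, p₋₂=0, q₋₁=0, q₋₂=1):
  k=0: a=0, p=0, q=1
  k=1: a=7, p=1, q=7
  k=2: a=2, p=2, q=15

2/15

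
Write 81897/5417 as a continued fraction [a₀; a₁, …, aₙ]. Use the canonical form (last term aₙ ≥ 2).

81897 = 15·5417 + 642
5417 = 8·642 + 281
642 = 2·281 + 80
281 = 3·80 + 41
80 = 1·41 + 39
41 = 1·39 + 2
39 = 19·2 + 1
2 = 2·1 + 0  (stop)
So 81897/5417 = [15; 8, 2, 3, 1, 1, 19, 2].

[15; 8, 2, 3, 1, 1, 19, 2]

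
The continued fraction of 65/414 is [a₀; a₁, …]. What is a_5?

65 = 0·414 + 65   →  a_0 = 0
414 = 6·65 + 24   →  a_1 = 6
65 = 2·24 + 17   →  a_2 = 2
24 = 1·17 + 7   →  a_3 = 1
17 = 2·7 + 3   →  a_4 = 2
7 = 2·3 + 1   →  a_5 = 2

2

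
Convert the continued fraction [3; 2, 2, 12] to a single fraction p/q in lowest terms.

Using pₖ = aₖpₖ₋₁ + pₖ₋₂ and qₖ = aₖqₖ₋₁ + qₖ₋₂:
  k=0: a=3, p=3, q=1
  k=1: a=2, p=7, q=2
  k=2: a=2, p=17, q=5
  k=3: a=12, p=211, q=62

211/62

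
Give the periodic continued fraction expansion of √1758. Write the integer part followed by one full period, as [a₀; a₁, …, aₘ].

a₀ = ⌊√1758⌋ = 41.
With m₀=0, d₀=1 and mₖ₊₁ = dₖaₖ − mₖ, dₖ₊₁ = (n − mₖ₊₁²)/dₖ, aₖ₊₁ = ⌊(a₀+mₖ₊₁)/dₖ₊₁⌋:
  k=1: m=41, d=77, a=1
  k=2: m=36, d=6, a=12
  k=3: m=36, d=77, a=1
  k=4: m=41, d=1, a=82
d=1 and a=2a₀=82 at k=4, so the next step gives (m, d) = (41, 77) again — its k=1 value — and the period has length 4.

[41; 1, 12, 1, 82]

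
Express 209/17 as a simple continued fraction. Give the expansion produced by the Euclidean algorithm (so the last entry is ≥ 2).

[12; 3, 2, 2]

209 = 12×17 + 5
17 = 3×5 + 2
5 = 2×2 + 1
2 = 2×1 + 0  (stop)
So 209/17 = [12; 3, 2, 2].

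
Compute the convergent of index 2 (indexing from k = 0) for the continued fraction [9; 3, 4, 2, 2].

Using pₖ = aₖpₖ₋₁ + pₖ₋₂, qₖ = aₖqₖ₋₁ + qₖ₋₂ (with p₋₁=1, p₋₂=0, q₋₁=0, q₋₂=1):
  k=0: a=9, p=9, q=1
  k=1: a=3, p=28, q=3
  k=2: a=4, p=121, q=13

121/13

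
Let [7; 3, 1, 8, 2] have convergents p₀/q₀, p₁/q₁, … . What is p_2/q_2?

Using pₖ = aₖpₖ₋₁ + pₖ₋₂, qₖ = aₖqₖ₋₁ + qₖ₋₂ (with p₋₁=1, p₋₂=0, q₋₁=0, q₋₂=1):
  k=0: a=7, p=7, q=1
  k=1: a=3, p=22, q=3
  k=2: a=1, p=29, q=4

29/4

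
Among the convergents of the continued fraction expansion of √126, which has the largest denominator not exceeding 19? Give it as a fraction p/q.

101/9

√126 = [11; 4, 2, 4, 22, …] (period length 4).
Convergents:
  p_0/q_0 = 11/1
  p_1/q_1 = 45/4
  p_2/q_2 = 101/9
  p_3/q_3 = 449/40
q_2 = 9 ≤ 19 < 40 = q_3, so the answer is 101/9.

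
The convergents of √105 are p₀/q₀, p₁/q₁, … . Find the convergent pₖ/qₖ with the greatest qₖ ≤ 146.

√105 = [10; 4, 20, …] (period length 2).
Convergents:
  p_0/q_0 = 10/1
  p_1/q_1 = 41/4
  p_2/q_2 = 830/81
  p_3/q_3 = 3361/328
q_2 = 81 ≤ 146 < 328 = q_3, so the answer is 830/81.

830/81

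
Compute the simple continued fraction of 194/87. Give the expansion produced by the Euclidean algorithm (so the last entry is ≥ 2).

194 = 2·87 + 20
87 = 4·20 + 7
20 = 2·7 + 6
7 = 1·6 + 1
6 = 6·1 + 0  (stop)
So 194/87 = [2; 4, 2, 1, 6].

[2; 4, 2, 1, 6]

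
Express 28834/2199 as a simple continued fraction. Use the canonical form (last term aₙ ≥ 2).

[13; 8, 1, 9, 3, 2, 3]

28834 = 13*2199 + 247
2199 = 8*247 + 223
247 = 1*223 + 24
223 = 9*24 + 7
24 = 3*7 + 3
7 = 2*3 + 1
3 = 3*1 + 0  (stop)
So 28834/2199 = [13; 8, 1, 9, 3, 2, 3].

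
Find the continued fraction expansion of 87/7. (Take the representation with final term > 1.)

87 = 12·7 + 3
7 = 2·3 + 1
3 = 3·1 + 0  (stop)
So 87/7 = [12; 2, 3].

[12; 2, 3]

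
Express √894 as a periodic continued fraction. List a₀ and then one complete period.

a₀ = ⌊√894⌋ = 29.
With m₀=0, d₀=1 and mₖ₊₁ = dₖaₖ − mₖ, dₖ₊₁ = (n − mₖ₊₁²)/dₖ, aₖ₊₁ = ⌊(a₀+mₖ₊₁)/dₖ₊₁⌋:
  k=1: m=29, d=53, a=1
  k=2: m=24, d=6, a=8
  k=3: m=24, d=53, a=1
  k=4: m=29, d=1, a=58
d=1 and a=2a₀=58 at k=4, so the next step gives (m, d) = (29, 53) again — its k=1 value — and the period has length 4.

[29; 1, 8, 1, 58]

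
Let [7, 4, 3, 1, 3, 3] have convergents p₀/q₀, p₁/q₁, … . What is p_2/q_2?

Using pₖ = aₖpₖ₋₁ + pₖ₋₂, qₖ = aₖqₖ₋₁ + qₖ₋₂ (with p₋₁=1, p₋₂=0, q₋₁=0, q₋₂=1):
  k=0: a=7, p=7, q=1
  k=1: a=4, p=29, q=4
  k=2: a=3, p=94, q=13

94/13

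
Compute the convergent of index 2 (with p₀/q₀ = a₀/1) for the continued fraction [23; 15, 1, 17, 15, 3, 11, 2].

369/16

Using pₖ = aₖpₖ₋₁ + pₖ₋₂, qₖ = aₖqₖ₋₁ + qₖ₋₂ (with p₋₁=1, p₋₂=0, q₋₁=0, q₋₂=1):
  k=0: a=23, p=23, q=1
  k=1: a=15, p=346, q=15
  k=2: a=1, p=369, q=16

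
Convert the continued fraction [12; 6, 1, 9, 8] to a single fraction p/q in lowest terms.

Using pₖ = aₖpₖ₋₁ + pₖ₋₂ and qₖ = aₖqₖ₋₁ + qₖ₋₂:
  k=0: a=12, p=12, q=1
  k=1: a=6, p=73, q=6
  k=2: a=1, p=85, q=7
  k=3: a=9, p=838, q=69
  k=4: a=8, p=6789, q=559

6789/559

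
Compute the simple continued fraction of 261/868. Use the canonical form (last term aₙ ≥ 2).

[0; 3, 3, 14, 6]

261 = 0×868 + 261
868 = 3×261 + 85
261 = 3×85 + 6
85 = 14×6 + 1
6 = 6×1 + 0  (stop)
So 261/868 = [0; 3, 3, 14, 6].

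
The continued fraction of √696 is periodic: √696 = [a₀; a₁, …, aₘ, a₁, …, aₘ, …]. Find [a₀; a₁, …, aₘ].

a₀ = ⌊√696⌋ = 26.
With m₀=0, d₀=1 and mₖ₊₁ = dₖaₖ − mₖ, dₖ₊₁ = (n − mₖ₊₁²)/dₖ, aₖ₊₁ = ⌊(a₀+mₖ₊₁)/dₖ₊₁⌋:
  k=1: m=26, d=20, a=2
  k=2: m=14, d=25, a=1
  k=3: m=11, d=23, a=1
  k=4: m=12, d=24, a=1
  k=5: m=12, d=23, a=1
  k=6: m=11, d=25, a=1
  k=7: m=14, d=20, a=2
  k=8: m=26, d=1, a=52
d=1 and a=2a₀=52 at k=8, so the next step gives (m, d) = (26, 20) again — its k=1 value — and the period has length 8.

[26; 2, 1, 1, 1, 1, 1, 2, 52]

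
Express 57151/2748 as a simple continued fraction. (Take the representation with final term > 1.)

57151 = 20×2748 + 2191
2748 = 1×2191 + 557
2191 = 3×557 + 520
557 = 1×520 + 37
520 = 14×37 + 2
37 = 18×2 + 1
2 = 2×1 + 0  (stop)
So 57151/2748 = [20; 1, 3, 1, 14, 18, 2].

[20; 1, 3, 1, 14, 18, 2]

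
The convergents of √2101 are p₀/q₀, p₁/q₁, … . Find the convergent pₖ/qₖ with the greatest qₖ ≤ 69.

√2101 = [45; 1, 5, 8, 5, 1, 90, …] (period length 6).
Convergents:
  p_0/q_0 = 45/1
  p_1/q_1 = 46/1
  p_2/q_2 = 275/6
  p_3/q_3 = 2246/49
  p_4/q_4 = 11505/251
q_3 = 49 ≤ 69 < 251 = q_4, so the answer is 2246/49.

2246/49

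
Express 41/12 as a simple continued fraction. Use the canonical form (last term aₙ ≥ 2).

[3; 2, 2, 2]

41 = 3*12 + 5
12 = 2*5 + 2
5 = 2*2 + 1
2 = 2*1 + 0  (stop)
So 41/12 = [3; 2, 2, 2].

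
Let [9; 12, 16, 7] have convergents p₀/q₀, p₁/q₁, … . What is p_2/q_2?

Using pₖ = aₖpₖ₋₁ + pₖ₋₂, qₖ = aₖqₖ₋₁ + qₖ₋₂ (with p₋₁=1, p₋₂=0, q₋₁=0, q₋₂=1):
  k=0: a=9, p=9, q=1
  k=1: a=12, p=109, q=12
  k=2: a=16, p=1753, q=193

1753/193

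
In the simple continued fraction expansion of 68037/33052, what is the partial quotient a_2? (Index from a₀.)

68037 = 2·33052 + 1933   →  a_0 = 2
33052 = 17·1933 + 191   →  a_1 = 17
1933 = 10·191 + 23   →  a_2 = 10

10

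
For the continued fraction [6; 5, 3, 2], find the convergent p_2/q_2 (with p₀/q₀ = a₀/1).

99/16

Using pₖ = aₖpₖ₋₁ + pₖ₋₂, qₖ = aₖqₖ₋₁ + qₖ₋₂ (with p₋₁=1, p₋₂=0, q₋₁=0, q₋₂=1):
  k=0: a=6, p=6, q=1
  k=1: a=5, p=31, q=5
  k=2: a=3, p=99, q=16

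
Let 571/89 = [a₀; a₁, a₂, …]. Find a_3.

2

571 = 6·89 + 37   →  a_0 = 6
89 = 2·37 + 15   →  a_1 = 2
37 = 2·15 + 7   →  a_2 = 2
15 = 2·7 + 1   →  a_3 = 2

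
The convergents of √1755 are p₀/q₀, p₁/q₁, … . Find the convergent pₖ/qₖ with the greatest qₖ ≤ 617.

10934/261

√1755 = [41; 1, 8, 3, 8, 1, 82, …] (period length 6).
Convergents:
  p_0/q_0 = 41/1
  p_1/q_1 = 42/1
  p_2/q_2 = 377/9
  p_3/q_3 = 1173/28
  p_4/q_4 = 9761/233
  p_5/q_5 = 10934/261
  p_6/q_6 = 906349/21635
q_5 = 261 ≤ 617 < 21635 = q_6, so the answer is 10934/261.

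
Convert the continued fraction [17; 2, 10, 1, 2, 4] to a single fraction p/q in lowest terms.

5086/291

Fold from the inside: start with 4/1.
  2 + 1/4 = 9/4
  1 + 4/9 = 13/9
  10 + 9/13 = 139/13
  2 + 13/139 = 291/139
  17 + 139/291 = 5086/291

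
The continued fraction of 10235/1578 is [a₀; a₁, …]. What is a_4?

10235 = 6·1578 + 767   →  a_0 = 6
1578 = 2·767 + 44   →  a_1 = 2
767 = 17·44 + 19   →  a_2 = 17
44 = 2·19 + 6   →  a_3 = 2
19 = 3·6 + 1   →  a_4 = 3

3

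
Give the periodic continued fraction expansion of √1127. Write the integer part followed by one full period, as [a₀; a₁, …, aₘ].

[33; 1, 1, 3, 33, 3, 1, 1, 66]

a₀ = ⌊√1127⌋ = 33.
With m₀=0, d₀=1 and mₖ₊₁ = dₖaₖ − mₖ, dₖ₊₁ = (n − mₖ₊₁²)/dₖ, aₖ₊₁ = ⌊(a₀+mₖ₊₁)/dₖ₊₁⌋:
  k=1: m=33, d=38, a=1
  k=2: m=5, d=29, a=1
  k=3: m=24, d=19, a=3
  k=4: m=33, d=2, a=33
  k=5: m=33, d=19, a=3
  k=6: m=24, d=29, a=1
  k=7: m=5, d=38, a=1
  k=8: m=33, d=1, a=66
d=1 and a=2a₀=66 at k=8, so the next step gives (m, d) = (33, 38) again — its k=1 value — and the period has length 8.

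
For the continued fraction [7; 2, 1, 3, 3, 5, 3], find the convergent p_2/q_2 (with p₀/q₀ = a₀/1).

22/3

Using pₖ = aₖpₖ₋₁ + pₖ₋₂, qₖ = aₖqₖ₋₁ + qₖ₋₂ (with p₋₁=1, p₋₂=0, q₋₁=0, q₋₂=1):
  k=0: a=7, p=7, q=1
  k=1: a=2, p=15, q=2
  k=2: a=1, p=22, q=3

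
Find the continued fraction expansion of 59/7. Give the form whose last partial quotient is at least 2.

59 = 8*7 + 3
7 = 2*3 + 1
3 = 3*1 + 0  (stop)
So 59/7 = [8; 2, 3].

[8; 2, 3]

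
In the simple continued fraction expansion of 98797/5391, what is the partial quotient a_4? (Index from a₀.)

98797 = 18·5391 + 1759   →  a_0 = 18
5391 = 3·1759 + 114   →  a_1 = 3
1759 = 15·114 + 49   →  a_2 = 15
114 = 2·49 + 16   →  a_3 = 2
49 = 3·16 + 1   →  a_4 = 3

3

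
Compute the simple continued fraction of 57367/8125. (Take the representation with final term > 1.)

[7; 16, 1, 1, 17, 14]

57367 = 7*8125 + 492
8125 = 16*492 + 253
492 = 1*253 + 239
253 = 1*239 + 14
239 = 17*14 + 1
14 = 14*1 + 0  (stop)
So 57367/8125 = [7; 16, 1, 1, 17, 14].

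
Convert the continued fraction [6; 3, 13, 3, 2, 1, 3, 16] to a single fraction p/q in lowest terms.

Fold from the inside: start with 16/1.
  3 + 1/16 = 49/16
  1 + 16/49 = 65/49
  2 + 49/65 = 179/65
  3 + 65/179 = 602/179
  13 + 179/602 = 8005/602
  3 + 602/8005 = 24617/8005
  6 + 8005/24617 = 155707/24617

155707/24617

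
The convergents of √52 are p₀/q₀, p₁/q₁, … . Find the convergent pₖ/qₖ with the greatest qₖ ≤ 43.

137/19

√52 = [7; 4, 1, 2, 1, 4, 14, …] (period length 6).
Convergents:
  p_0/q_0 = 7/1
  p_1/q_1 = 29/4
  p_2/q_2 = 36/5
  p_3/q_3 = 101/14
  p_4/q_4 = 137/19
  p_5/q_5 = 649/90
q_4 = 19 ≤ 43 < 90 = q_5, so the answer is 137/19.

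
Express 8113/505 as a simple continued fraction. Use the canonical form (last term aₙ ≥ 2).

[16; 15, 3, 3, 3]

8113 = 16·505 + 33
505 = 15·33 + 10
33 = 3·10 + 3
10 = 3·3 + 1
3 = 3·1 + 0  (stop)
So 8113/505 = [16; 15, 3, 3, 3].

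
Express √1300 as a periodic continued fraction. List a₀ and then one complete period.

[36; 18, 72]

a₀ = ⌊√1300⌋ = 36.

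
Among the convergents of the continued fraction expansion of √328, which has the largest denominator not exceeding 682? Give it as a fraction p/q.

√328 = [18; 9, 36, …] (period length 2).
Convergents:
  p_0/q_0 = 18/1
  p_1/q_1 = 163/9
  p_2/q_2 = 5886/325
  p_3/q_3 = 53137/2934
q_2 = 325 ≤ 682 < 2934 = q_3, so the answer is 5886/325.

5886/325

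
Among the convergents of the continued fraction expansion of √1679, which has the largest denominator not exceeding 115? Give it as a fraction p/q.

√1679 = [40; 1, 39, 1, 80, …] (period length 4).
Convergents:
  p_0/q_0 = 40/1
  p_1/q_1 = 41/1
  p_2/q_2 = 1639/40
  p_3/q_3 = 1680/41
  p_4/q_4 = 136039/3320
q_3 = 41 ≤ 115 < 3320 = q_4, so the answer is 1680/41.

1680/41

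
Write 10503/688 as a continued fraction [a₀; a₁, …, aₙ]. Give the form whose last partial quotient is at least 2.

10503 = 15×688 + 183
688 = 3×183 + 139
183 = 1×139 + 44
139 = 3×44 + 7
44 = 6×7 + 2
7 = 3×2 + 1
2 = 2×1 + 0  (stop)
So 10503/688 = [15; 3, 1, 3, 6, 3, 2].

[15; 3, 1, 3, 6, 3, 2]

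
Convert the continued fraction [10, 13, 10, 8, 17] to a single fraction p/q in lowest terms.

183067/18168

Fold from the inside: start with 17/1.
  8 + 1/17 = 137/17
  10 + 17/137 = 1387/137
  13 + 137/1387 = 18168/1387
  10 + 1387/18168 = 183067/18168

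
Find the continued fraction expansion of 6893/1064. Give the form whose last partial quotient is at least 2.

6893 = 6·1064 + 509
1064 = 2·509 + 46
509 = 11·46 + 3
46 = 15·3 + 1
3 = 3·1 + 0  (stop)
So 6893/1064 = [6; 2, 11, 15, 3].

[6; 2, 11, 15, 3]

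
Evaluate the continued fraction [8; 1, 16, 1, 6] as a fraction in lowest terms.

Using pₖ = aₖpₖ₋₁ + pₖ₋₂ and qₖ = aₖqₖ₋₁ + qₖ₋₂:
  k=0: a=8, p=8, q=1
  k=1: a=1, p=9, q=1
  k=2: a=16, p=152, q=17
  k=3: a=1, p=161, q=18
  k=4: a=6, p=1118, q=125

1118/125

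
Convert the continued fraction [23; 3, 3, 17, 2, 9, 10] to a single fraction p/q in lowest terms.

Using pₖ = aₖpₖ₋₁ + pₖ₋₂ and qₖ = aₖqₖ₋₁ + qₖ₋₂:
  k=0: a=23, p=23, q=1
  k=1: a=3, p=70, q=3
  k=2: a=3, p=233, q=10
  k=3: a=17, p=4031, q=173
  k=4: a=2, p=8295, q=356
  k=5: a=9, p=78686, q=3377
  k=6: a=10, p=795155, q=34126

795155/34126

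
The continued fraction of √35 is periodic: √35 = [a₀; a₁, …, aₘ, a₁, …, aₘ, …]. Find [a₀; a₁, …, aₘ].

a₀ = ⌊√35⌋ = 5.
With m₀=0, d₀=1 and mₖ₊₁ = dₖaₖ − mₖ, dₖ₊₁ = (n − mₖ₊₁²)/dₖ, aₖ₊₁ = ⌊(a₀+mₖ₊₁)/dₖ₊₁⌋:
  k=1: m=5, d=10, a=1
  k=2: m=5, d=1, a=10
d=1 and a=2a₀=10 at k=2, so the next step gives (m, d) = (5, 10) again — its k=1 value — and the period has length 2.

[5; 1, 10]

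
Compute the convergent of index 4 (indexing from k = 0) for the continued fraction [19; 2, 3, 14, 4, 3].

7908/407

Using pₖ = aₖpₖ₋₁ + pₖ₋₂, qₖ = aₖqₖ₋₁ + qₖ₋₂ (with p₋₁=1, p₋₂=0, q₋₁=0, q₋₂=1):
  k=0: a=19, p=19, q=1
  k=1: a=2, p=39, q=2
  k=2: a=3, p=136, q=7
  k=3: a=14, p=1943, q=100
  k=4: a=4, p=7908, q=407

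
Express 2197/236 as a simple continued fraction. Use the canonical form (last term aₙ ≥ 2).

2197 = 9·236 + 73
236 = 3·73 + 17
73 = 4·17 + 5
17 = 3·5 + 2
5 = 2·2 + 1
2 = 2·1 + 0  (stop)
So 2197/236 = [9; 3, 4, 3, 2, 2].

[9; 3, 4, 3, 2, 2]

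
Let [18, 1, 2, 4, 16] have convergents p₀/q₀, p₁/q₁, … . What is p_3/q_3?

243/13

Using pₖ = aₖpₖ₋₁ + pₖ₋₂, qₖ = aₖqₖ₋₁ + qₖ₋₂ (with p₋₁=1, p₋₂=0, q₋₁=0, q₋₂=1):
  k=0: a=18, p=18, q=1
  k=1: a=1, p=19, q=1
  k=2: a=2, p=56, q=3
  k=3: a=4, p=243, q=13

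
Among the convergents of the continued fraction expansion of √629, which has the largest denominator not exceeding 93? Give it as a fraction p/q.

627/25

√629 = [25; 12, 1, 1, 12, 50, …] (period length 5).
Convergents:
  p_0/q_0 = 25/1
  p_1/q_1 = 301/12
  p_2/q_2 = 326/13
  p_3/q_3 = 627/25
  p_4/q_4 = 7850/313
q_3 = 25 ≤ 93 < 313 = q_4, so the answer is 627/25.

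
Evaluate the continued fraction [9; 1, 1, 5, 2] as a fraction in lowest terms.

Fold from the inside: start with 2/1.
  5 + 1/2 = 11/2
  1 + 2/11 = 13/11
  1 + 11/13 = 24/13
  9 + 13/24 = 229/24

229/24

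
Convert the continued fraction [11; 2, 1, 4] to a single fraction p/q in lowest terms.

Using pₖ = aₖpₖ₋₁ + pₖ₋₂ and qₖ = aₖqₖ₋₁ + qₖ₋₂:
  k=0: a=11, p=11, q=1
  k=1: a=2, p=23, q=2
  k=2: a=1, p=34, q=3
  k=3: a=4, p=159, q=14

159/14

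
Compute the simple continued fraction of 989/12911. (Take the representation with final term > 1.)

[0; 13, 18, 3, 5, 1, 2]

989 = 0×12911 + 989
12911 = 13×989 + 54
989 = 18×54 + 17
54 = 3×17 + 3
17 = 5×3 + 2
3 = 1×2 + 1
2 = 2×1 + 0  (stop)
So 989/12911 = [0; 13, 18, 3, 5, 1, 2].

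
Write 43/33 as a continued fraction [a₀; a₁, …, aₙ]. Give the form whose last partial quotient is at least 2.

43 = 1*33 + 10
33 = 3*10 + 3
10 = 3*3 + 1
3 = 3*1 + 0  (stop)
So 43/33 = [1; 3, 3, 3].

[1; 3, 3, 3]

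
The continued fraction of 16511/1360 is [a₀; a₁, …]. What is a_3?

16511 = 12·1360 + 191   →  a_0 = 12
1360 = 7·191 + 23   →  a_1 = 7
191 = 8·23 + 7   →  a_2 = 8
23 = 3·7 + 2   →  a_3 = 3

3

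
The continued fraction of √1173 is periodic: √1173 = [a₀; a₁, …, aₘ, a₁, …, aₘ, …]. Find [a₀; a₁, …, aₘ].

[34; 4, 68]

a₀ = ⌊√1173⌋ = 34.
With m₀=0, d₀=1 and mₖ₊₁ = dₖaₖ − mₖ, dₖ₊₁ = (n − mₖ₊₁²)/dₖ, aₖ₊₁ = ⌊(a₀+mₖ₊₁)/dₖ₊₁⌋:
  k=1: m=34, d=17, a=4
  k=2: m=34, d=1, a=68
d=1 and a=2a₀=68 at k=2, so the next step gives (m, d) = (34, 17) again — its k=1 value — and the period has length 2.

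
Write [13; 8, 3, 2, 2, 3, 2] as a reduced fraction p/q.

Fold from the inside: start with 2/1.
  3 + 1/2 = 7/2
  2 + 2/7 = 16/7
  2 + 7/16 = 39/16
  3 + 16/39 = 133/39
  8 + 39/133 = 1103/133
  13 + 133/1103 = 14472/1103

14472/1103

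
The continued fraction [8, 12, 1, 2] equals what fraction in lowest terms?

307/38

Fold from the inside: start with 2/1.
  1 + 1/2 = 3/2
  12 + 2/3 = 38/3
  8 + 3/38 = 307/38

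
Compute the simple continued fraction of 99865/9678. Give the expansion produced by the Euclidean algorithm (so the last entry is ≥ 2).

99865 = 10·9678 + 3085
9678 = 3·3085 + 423
3085 = 7·423 + 124
423 = 3·124 + 51
124 = 2·51 + 22
51 = 2·22 + 7
22 = 3·7 + 1
7 = 7·1 + 0  (stop)
So 99865/9678 = [10; 3, 7, 3, 2, 2, 3, 7].

[10; 3, 7, 3, 2, 2, 3, 7]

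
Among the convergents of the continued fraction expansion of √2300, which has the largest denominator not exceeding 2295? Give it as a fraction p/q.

√2300 = [47; 1, 22, 1, 94, …] (period length 4).
Convergents:
  p_0/q_0 = 47/1
  p_1/q_1 = 48/1
  p_2/q_2 = 1103/23
  p_3/q_3 = 1151/24
  p_4/q_4 = 109297/2279
  p_5/q_5 = 110448/2303
q_4 = 2279 ≤ 2295 < 2303 = q_5, so the answer is 109297/2279.

109297/2279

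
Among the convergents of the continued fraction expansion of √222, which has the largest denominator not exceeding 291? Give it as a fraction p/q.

4306/289

√222 = [14; 1, 8, 1, 28, …] (period length 4).
Convergents:
  p_0/q_0 = 14/1
  p_1/q_1 = 15/1
  p_2/q_2 = 134/9
  p_3/q_3 = 149/10
  p_4/q_4 = 4306/289
  p_5/q_5 = 4455/299
q_4 = 289 ≤ 291 < 299 = q_5, so the answer is 4306/289.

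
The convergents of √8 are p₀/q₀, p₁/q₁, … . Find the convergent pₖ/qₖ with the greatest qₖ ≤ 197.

√8 = [2; 1, 4, …] (period length 2).
Convergents:
  p_0/q_0 = 2/1
  p_1/q_1 = 3/1
  p_2/q_2 = 14/5
  p_3/q_3 = 17/6
  p_4/q_4 = 82/29
  p_5/q_5 = 99/35
  p_6/q_6 = 478/169
  p_7/q_7 = 577/204
q_6 = 169 ≤ 197 < 204 = q_7, so the answer is 478/169.

478/169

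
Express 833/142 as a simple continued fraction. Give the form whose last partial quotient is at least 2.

[5; 1, 6, 2, 9]

833 = 5·142 + 123
142 = 1·123 + 19
123 = 6·19 + 9
19 = 2·9 + 1
9 = 9·1 + 0  (stop)
So 833/142 = [5; 1, 6, 2, 9].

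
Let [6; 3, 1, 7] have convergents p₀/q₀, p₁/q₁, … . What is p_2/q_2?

25/4

Using pₖ = aₖpₖ₋₁ + pₖ₋₂, qₖ = aₖqₖ₋₁ + qₖ₋₂ (with p₋₁=1, p₋₂=0, q₋₁=0, q₋₂=1):
  k=0: a=6, p=6, q=1
  k=1: a=3, p=19, q=3
  k=2: a=1, p=25, q=4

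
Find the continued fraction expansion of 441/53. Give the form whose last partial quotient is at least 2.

[8; 3, 8, 2]

441 = 8*53 + 17
53 = 3*17 + 2
17 = 8*2 + 1
2 = 2*1 + 0  (stop)
So 441/53 = [8; 3, 8, 2].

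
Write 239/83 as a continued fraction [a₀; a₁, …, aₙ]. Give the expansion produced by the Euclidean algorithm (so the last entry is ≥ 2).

239 = 2×83 + 73
83 = 1×73 + 10
73 = 7×10 + 3
10 = 3×3 + 1
3 = 3×1 + 0  (stop)
So 239/83 = [2; 1, 7, 3, 3].

[2; 1, 7, 3, 3]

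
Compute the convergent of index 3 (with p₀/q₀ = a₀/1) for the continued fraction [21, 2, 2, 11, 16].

Using pₖ = aₖpₖ₋₁ + pₖ₋₂, qₖ = aₖqₖ₋₁ + qₖ₋₂ (with p₋₁=1, p₋₂=0, q₋₁=0, q₋₂=1):
  k=0: a=21, p=21, q=1
  k=1: a=2, p=43, q=2
  k=2: a=2, p=107, q=5
  k=3: a=11, p=1220, q=57

1220/57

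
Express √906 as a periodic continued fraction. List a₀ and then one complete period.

[30; 10, 60]

a₀ = ⌊√906⌋ = 30.
With m₀=0, d₀=1 and mₖ₊₁ = dₖaₖ − mₖ, dₖ₊₁ = (n − mₖ₊₁²)/dₖ, aₖ₊₁ = ⌊(a₀+mₖ₊₁)/dₖ₊₁⌋:
  k=1: m=30, d=6, a=10
  k=2: m=30, d=1, a=60
d=1 and a=2a₀=60 at k=2, so the next step gives (m, d) = (30, 6) again — its k=1 value — and the period has length 2.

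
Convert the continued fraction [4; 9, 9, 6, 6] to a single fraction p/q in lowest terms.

Fold from the inside: start with 6/1.
  6 + 1/6 = 37/6
  9 + 6/37 = 339/37
  9 + 37/339 = 3088/339
  4 + 339/3088 = 12691/3088

12691/3088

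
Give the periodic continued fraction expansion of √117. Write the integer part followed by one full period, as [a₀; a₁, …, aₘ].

a₀ = ⌊√117⌋ = 10.
With m₀=0, d₀=1 and mₖ₊₁ = dₖaₖ − mₖ, dₖ₊₁ = (n − mₖ₊₁²)/dₖ, aₖ₊₁ = ⌊(a₀+mₖ₊₁)/dₖ₊₁⌋:
  k=1: m=10, d=17, a=1
  k=2: m=7, d=4, a=4
  k=3: m=9, d=9, a=2
  k=4: m=9, d=4, a=4
  k=5: m=7, d=17, a=1
  k=6: m=10, d=1, a=20
d=1 and a=2a₀=20 at k=6, so the next step gives (m, d) = (10, 17) again — its k=1 value — and the period has length 6.

[10; 1, 4, 2, 4, 1, 20]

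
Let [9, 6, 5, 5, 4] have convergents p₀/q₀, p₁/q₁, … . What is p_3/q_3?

Using pₖ = aₖpₖ₋₁ + pₖ₋₂, qₖ = aₖqₖ₋₁ + qₖ₋₂ (with p₋₁=1, p₋₂=0, q₋₁=0, q₋₂=1):
  k=0: a=9, p=9, q=1
  k=1: a=6, p=55, q=6
  k=2: a=5, p=284, q=31
  k=3: a=5, p=1475, q=161

1475/161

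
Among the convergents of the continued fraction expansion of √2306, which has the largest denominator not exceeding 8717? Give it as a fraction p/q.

221328/4609

√2306 = [48; 48, 96, …] (period length 2).
Convergents:
  p_0/q_0 = 48/1
  p_1/q_1 = 2305/48
  p_2/q_2 = 221328/4609
  p_3/q_3 = 10626049/221280
q_2 = 4609 ≤ 8717 < 221280 = q_3, so the answer is 221328/4609.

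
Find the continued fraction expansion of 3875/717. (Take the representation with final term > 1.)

[5; 2, 2, 8, 1, 1, 3, 2]

3875 = 5*717 + 290
717 = 2*290 + 137
290 = 2*137 + 16
137 = 8*16 + 9
16 = 1*9 + 7
9 = 1*7 + 2
7 = 3*2 + 1
2 = 2*1 + 0  (stop)
So 3875/717 = [5; 2, 2, 8, 1, 1, 3, 2].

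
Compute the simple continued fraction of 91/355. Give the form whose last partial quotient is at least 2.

91 = 0×355 + 91
355 = 3×91 + 82
91 = 1×82 + 9
82 = 9×9 + 1
9 = 9×1 + 0  (stop)
So 91/355 = [0; 3, 1, 9, 9].

[0; 3, 1, 9, 9]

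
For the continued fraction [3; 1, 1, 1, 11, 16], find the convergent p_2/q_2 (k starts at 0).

Using pₖ = aₖpₖ₋₁ + pₖ₋₂, qₖ = aₖqₖ₋₁ + qₖ₋₂ (with p₋₁=1, p₋₂=0, q₋₁=0, q₋₂=1):
  k=0: a=3, p=3, q=1
  k=1: a=1, p=4, q=1
  k=2: a=1, p=7, q=2

7/2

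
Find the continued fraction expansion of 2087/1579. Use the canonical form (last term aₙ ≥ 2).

2087 = 1×1579 + 508
1579 = 3×508 + 55
508 = 9×55 + 13
55 = 4×13 + 3
13 = 4×3 + 1
3 = 3×1 + 0  (stop)
So 2087/1579 = [1; 3, 9, 4, 4, 3].

[1; 3, 9, 4, 4, 3]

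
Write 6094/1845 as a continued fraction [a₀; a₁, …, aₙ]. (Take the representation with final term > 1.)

[3; 3, 3, 3, 18, 3]

6094 = 3×1845 + 559
1845 = 3×559 + 168
559 = 3×168 + 55
168 = 3×55 + 3
55 = 18×3 + 1
3 = 3×1 + 0  (stop)
So 6094/1845 = [3; 3, 3, 3, 18, 3].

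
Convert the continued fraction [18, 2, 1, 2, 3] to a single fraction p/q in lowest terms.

Using pₖ = aₖpₖ₋₁ + pₖ₋₂ and qₖ = aₖqₖ₋₁ + qₖ₋₂:
  k=0: a=18, p=18, q=1
  k=1: a=2, p=37, q=2
  k=2: a=1, p=55, q=3
  k=3: a=2, p=147, q=8
  k=4: a=3, p=496, q=27

496/27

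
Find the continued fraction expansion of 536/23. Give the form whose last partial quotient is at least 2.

536 = 23·23 + 7
23 = 3·7 + 2
7 = 3·2 + 1
2 = 2·1 + 0  (stop)
So 536/23 = [23; 3, 3, 2].

[23; 3, 3, 2]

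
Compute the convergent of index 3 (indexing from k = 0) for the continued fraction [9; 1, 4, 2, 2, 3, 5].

108/11

Using pₖ = aₖpₖ₋₁ + pₖ₋₂, qₖ = aₖqₖ₋₁ + qₖ₋₂ (with p₋₁=1, p₋₂=0, q₋₁=0, q₋₂=1):
  k=0: a=9, p=9, q=1
  k=1: a=1, p=10, q=1
  k=2: a=4, p=49, q=5
  k=3: a=2, p=108, q=11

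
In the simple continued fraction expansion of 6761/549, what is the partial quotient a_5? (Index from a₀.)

3

6761 = 12·549 + 173   →  a_0 = 12
549 = 3·173 + 30   →  a_1 = 3
173 = 5·30 + 23   →  a_2 = 5
30 = 1·23 + 7   →  a_3 = 1
23 = 3·7 + 2   →  a_4 = 3
7 = 3·2 + 1   →  a_5 = 3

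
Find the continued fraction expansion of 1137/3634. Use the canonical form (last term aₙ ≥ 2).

1137 = 0·3634 + 1137
3634 = 3·1137 + 223
1137 = 5·223 + 22
223 = 10·22 + 3
22 = 7·3 + 1
3 = 3·1 + 0  (stop)
So 1137/3634 = [0; 3, 5, 10, 7, 3].

[0; 3, 5, 10, 7, 3]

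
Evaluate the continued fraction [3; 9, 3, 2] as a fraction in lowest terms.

202/65

Using pₖ = aₖpₖ₋₁ + pₖ₋₂ and qₖ = aₖqₖ₋₁ + qₖ₋₂:
  k=0: a=3, p=3, q=1
  k=1: a=9, p=28, q=9
  k=2: a=3, p=87, q=28
  k=3: a=2, p=202, q=65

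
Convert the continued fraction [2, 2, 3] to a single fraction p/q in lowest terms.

17/7

Fold from the inside: start with 3/1.
  2 + 1/3 = 7/3
  2 + 3/7 = 17/7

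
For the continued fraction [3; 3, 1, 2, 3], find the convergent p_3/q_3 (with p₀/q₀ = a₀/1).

Using pₖ = aₖpₖ₋₁ + pₖ₋₂, qₖ = aₖqₖ₋₁ + qₖ₋₂ (with p₋₁=1, p₋₂=0, q₋₁=0, q₋₂=1):
  k=0: a=3, p=3, q=1
  k=1: a=3, p=10, q=3
  k=2: a=1, p=13, q=4
  k=3: a=2, p=36, q=11

36/11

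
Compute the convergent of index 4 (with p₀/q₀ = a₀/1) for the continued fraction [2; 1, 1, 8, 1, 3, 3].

Using pₖ = aₖpₖ₋₁ + pₖ₋₂, qₖ = aₖqₖ₋₁ + qₖ₋₂ (with p₋₁=1, p₋₂=0, q₋₁=0, q₋₂=1):
  k=0: a=2, p=2, q=1
  k=1: a=1, p=3, q=1
  k=2: a=1, p=5, q=2
  k=3: a=8, p=43, q=17
  k=4: a=1, p=48, q=19

48/19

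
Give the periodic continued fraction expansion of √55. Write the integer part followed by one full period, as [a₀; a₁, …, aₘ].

a₀ = ⌊√55⌋ = 7.
With m₀=0, d₀=1 and mₖ₊₁ = dₖaₖ − mₖ, dₖ₊₁ = (n − mₖ₊₁²)/dₖ, aₖ₊₁ = ⌊(a₀+mₖ₊₁)/dₖ₊₁⌋:
  k=1: m=7, d=6, a=2
  k=2: m=5, d=5, a=2
  k=3: m=5, d=6, a=2
  k=4: m=7, d=1, a=14
d=1 and a=2a₀=14 at k=4, so the next step gives (m, d) = (7, 6) again — its k=1 value — and the period has length 4.

[7; 2, 2, 2, 14]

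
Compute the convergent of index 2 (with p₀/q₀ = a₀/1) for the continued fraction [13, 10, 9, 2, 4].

1192/91

Using pₖ = aₖpₖ₋₁ + pₖ₋₂, qₖ = aₖqₖ₋₁ + qₖ₋₂ (with p₋₁=1, p₋₂=0, q₋₁=0, q₋₂=1):
  k=0: a=13, p=13, q=1
  k=1: a=10, p=131, q=10
  k=2: a=9, p=1192, q=91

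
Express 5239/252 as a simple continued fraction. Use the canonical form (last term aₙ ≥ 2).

5239 = 20×252 + 199
252 = 1×199 + 53
199 = 3×53 + 40
53 = 1×40 + 13
40 = 3×13 + 1
13 = 13×1 + 0  (stop)
So 5239/252 = [20; 1, 3, 1, 3, 13].

[20; 1, 3, 1, 3, 13]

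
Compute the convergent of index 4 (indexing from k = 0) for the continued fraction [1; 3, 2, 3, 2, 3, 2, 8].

71/55

Using pₖ = aₖpₖ₋₁ + pₖ₋₂, qₖ = aₖqₖ₋₁ + qₖ₋₂ (with p₋₁=1, p₋₂=0, q₋₁=0, q₋₂=1):
  k=0: a=1, p=1, q=1
  k=1: a=3, p=4, q=3
  k=2: a=2, p=9, q=7
  k=3: a=3, p=31, q=24
  k=4: a=2, p=71, q=55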